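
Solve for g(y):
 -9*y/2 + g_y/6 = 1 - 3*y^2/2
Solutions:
 g(y) = C1 - 3*y^3 + 27*y^2/2 + 6*y


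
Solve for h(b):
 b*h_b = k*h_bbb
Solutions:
 h(b) = C1 + Integral(C2*airyai(b*(1/k)^(1/3)) + C3*airybi(b*(1/k)^(1/3)), b)


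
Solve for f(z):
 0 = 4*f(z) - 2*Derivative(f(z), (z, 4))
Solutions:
 f(z) = C1*exp(-2^(1/4)*z) + C2*exp(2^(1/4)*z) + C3*sin(2^(1/4)*z) + C4*cos(2^(1/4)*z)


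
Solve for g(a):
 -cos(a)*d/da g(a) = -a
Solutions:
 g(a) = C1 + Integral(a/cos(a), a)


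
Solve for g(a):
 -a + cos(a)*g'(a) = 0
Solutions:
 g(a) = C1 + Integral(a/cos(a), a)


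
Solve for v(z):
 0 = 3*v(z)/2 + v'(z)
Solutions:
 v(z) = C1*exp(-3*z/2)


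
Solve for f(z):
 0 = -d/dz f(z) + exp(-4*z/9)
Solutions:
 f(z) = C1 - 9*exp(-4*z/9)/4


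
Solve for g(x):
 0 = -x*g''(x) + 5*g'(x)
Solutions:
 g(x) = C1 + C2*x^6


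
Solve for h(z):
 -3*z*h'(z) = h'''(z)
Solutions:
 h(z) = C1 + Integral(C2*airyai(-3^(1/3)*z) + C3*airybi(-3^(1/3)*z), z)


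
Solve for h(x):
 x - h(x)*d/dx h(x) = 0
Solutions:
 h(x) = -sqrt(C1 + x^2)
 h(x) = sqrt(C1 + x^2)


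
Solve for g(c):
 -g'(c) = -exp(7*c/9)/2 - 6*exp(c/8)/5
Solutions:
 g(c) = C1 + 9*exp(7*c/9)/14 + 48*exp(c/8)/5


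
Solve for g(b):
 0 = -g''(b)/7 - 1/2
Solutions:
 g(b) = C1 + C2*b - 7*b^2/4


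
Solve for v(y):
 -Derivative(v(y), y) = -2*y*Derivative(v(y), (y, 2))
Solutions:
 v(y) = C1 + C2*y^(3/2)


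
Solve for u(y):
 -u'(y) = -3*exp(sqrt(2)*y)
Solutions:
 u(y) = C1 + 3*sqrt(2)*exp(sqrt(2)*y)/2


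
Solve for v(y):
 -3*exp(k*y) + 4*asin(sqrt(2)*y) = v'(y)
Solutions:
 v(y) = C1 + 4*y*asin(sqrt(2)*y) + 2*sqrt(2)*sqrt(1 - 2*y^2) - 3*Piecewise((exp(k*y)/k, Ne(k, 0)), (y, True))


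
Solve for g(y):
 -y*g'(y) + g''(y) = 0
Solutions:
 g(y) = C1 + C2*erfi(sqrt(2)*y/2)


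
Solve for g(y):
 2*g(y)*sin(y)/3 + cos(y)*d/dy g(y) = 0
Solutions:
 g(y) = C1*cos(y)^(2/3)


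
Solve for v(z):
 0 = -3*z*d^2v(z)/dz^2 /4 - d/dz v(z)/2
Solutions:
 v(z) = C1 + C2*z^(1/3)


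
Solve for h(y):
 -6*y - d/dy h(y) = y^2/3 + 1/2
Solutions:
 h(y) = C1 - y^3/9 - 3*y^2 - y/2


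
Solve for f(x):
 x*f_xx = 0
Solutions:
 f(x) = C1 + C2*x


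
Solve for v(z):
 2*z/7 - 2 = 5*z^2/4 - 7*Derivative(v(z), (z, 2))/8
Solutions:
 v(z) = C1 + C2*z + 5*z^4/42 - 8*z^3/147 + 8*z^2/7


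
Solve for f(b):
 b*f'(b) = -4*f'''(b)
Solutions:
 f(b) = C1 + Integral(C2*airyai(-2^(1/3)*b/2) + C3*airybi(-2^(1/3)*b/2), b)


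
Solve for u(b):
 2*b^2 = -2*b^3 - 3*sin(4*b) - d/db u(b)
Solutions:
 u(b) = C1 - b^4/2 - 2*b^3/3 + 3*cos(4*b)/4


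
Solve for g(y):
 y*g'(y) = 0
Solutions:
 g(y) = C1


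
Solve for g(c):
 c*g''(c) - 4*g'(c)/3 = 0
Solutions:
 g(c) = C1 + C2*c^(7/3)


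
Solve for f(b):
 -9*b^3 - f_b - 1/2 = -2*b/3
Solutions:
 f(b) = C1 - 9*b^4/4 + b^2/3 - b/2


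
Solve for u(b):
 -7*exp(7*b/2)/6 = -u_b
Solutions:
 u(b) = C1 + exp(7*b/2)/3


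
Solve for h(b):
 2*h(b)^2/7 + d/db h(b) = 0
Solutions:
 h(b) = 7/(C1 + 2*b)


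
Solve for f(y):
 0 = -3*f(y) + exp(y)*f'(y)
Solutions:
 f(y) = C1*exp(-3*exp(-y))


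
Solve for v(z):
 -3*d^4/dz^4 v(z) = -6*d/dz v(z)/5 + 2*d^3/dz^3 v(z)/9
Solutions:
 v(z) = C1 + C2*exp(-z*(20*5^(1/3)/(729*sqrt(531361) + 531401)^(1/3) + 20 + 5^(2/3)*(729*sqrt(531361) + 531401)^(1/3))/810)*sin(sqrt(3)*5^(1/3)*z*(-5^(1/3)*(729*sqrt(531361) + 531401)^(1/3) + 20/(729*sqrt(531361) + 531401)^(1/3))/810) + C3*exp(-z*(20*5^(1/3)/(729*sqrt(531361) + 531401)^(1/3) + 20 + 5^(2/3)*(729*sqrt(531361) + 531401)^(1/3))/810)*cos(sqrt(3)*5^(1/3)*z*(-5^(1/3)*(729*sqrt(531361) + 531401)^(1/3) + 20/(729*sqrt(531361) + 531401)^(1/3))/810) + C4*exp(z*(-10 + 20*5^(1/3)/(729*sqrt(531361) + 531401)^(1/3) + 5^(2/3)*(729*sqrt(531361) + 531401)^(1/3))/405)


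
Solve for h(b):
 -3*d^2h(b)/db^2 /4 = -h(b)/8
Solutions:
 h(b) = C1*exp(-sqrt(6)*b/6) + C2*exp(sqrt(6)*b/6)


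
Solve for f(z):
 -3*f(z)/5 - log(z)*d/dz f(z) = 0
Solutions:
 f(z) = C1*exp(-3*li(z)/5)


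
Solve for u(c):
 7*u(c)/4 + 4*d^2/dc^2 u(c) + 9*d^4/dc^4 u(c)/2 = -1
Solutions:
 u(c) = (C1*sin(2^(3/4)*sqrt(3)*7^(1/4)*c*cos(atan(sqrt(62)/8)/2)/6) + C2*cos(2^(3/4)*sqrt(3)*7^(1/4)*c*cos(atan(sqrt(62)/8)/2)/6))*exp(-2^(3/4)*sqrt(3)*7^(1/4)*c*sin(atan(sqrt(62)/8)/2)/6) + (C3*sin(2^(3/4)*sqrt(3)*7^(1/4)*c*cos(atan(sqrt(62)/8)/2)/6) + C4*cos(2^(3/4)*sqrt(3)*7^(1/4)*c*cos(atan(sqrt(62)/8)/2)/6))*exp(2^(3/4)*sqrt(3)*7^(1/4)*c*sin(atan(sqrt(62)/8)/2)/6) - 4/7


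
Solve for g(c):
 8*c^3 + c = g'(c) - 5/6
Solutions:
 g(c) = C1 + 2*c^4 + c^2/2 + 5*c/6


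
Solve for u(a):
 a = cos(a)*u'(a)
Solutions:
 u(a) = C1 + Integral(a/cos(a), a)


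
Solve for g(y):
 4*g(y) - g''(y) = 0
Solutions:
 g(y) = C1*exp(-2*y) + C2*exp(2*y)


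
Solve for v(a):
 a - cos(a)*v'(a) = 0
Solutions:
 v(a) = C1 + Integral(a/cos(a), a)


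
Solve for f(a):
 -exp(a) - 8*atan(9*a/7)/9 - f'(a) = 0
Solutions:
 f(a) = C1 - 8*a*atan(9*a/7)/9 - exp(a) + 28*log(81*a^2 + 49)/81


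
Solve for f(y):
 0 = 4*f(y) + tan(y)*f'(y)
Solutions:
 f(y) = C1/sin(y)^4


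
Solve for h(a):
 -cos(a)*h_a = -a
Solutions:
 h(a) = C1 + Integral(a/cos(a), a)


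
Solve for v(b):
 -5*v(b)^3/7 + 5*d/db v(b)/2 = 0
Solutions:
 v(b) = -sqrt(14)*sqrt(-1/(C1 + 2*b))/2
 v(b) = sqrt(14)*sqrt(-1/(C1 + 2*b))/2


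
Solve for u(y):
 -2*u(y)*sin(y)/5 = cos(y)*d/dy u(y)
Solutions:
 u(y) = C1*cos(y)^(2/5)


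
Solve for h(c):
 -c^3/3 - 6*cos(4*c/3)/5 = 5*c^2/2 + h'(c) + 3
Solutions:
 h(c) = C1 - c^4/12 - 5*c^3/6 - 3*c - 9*sin(4*c/3)/10


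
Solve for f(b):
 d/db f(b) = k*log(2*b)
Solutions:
 f(b) = C1 + b*k*log(b) - b*k + b*k*log(2)


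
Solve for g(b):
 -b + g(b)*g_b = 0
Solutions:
 g(b) = -sqrt(C1 + b^2)
 g(b) = sqrt(C1 + b^2)


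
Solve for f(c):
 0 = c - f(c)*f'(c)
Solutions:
 f(c) = -sqrt(C1 + c^2)
 f(c) = sqrt(C1 + c^2)


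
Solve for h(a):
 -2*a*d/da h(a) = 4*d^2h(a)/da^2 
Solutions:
 h(a) = C1 + C2*erf(a/2)


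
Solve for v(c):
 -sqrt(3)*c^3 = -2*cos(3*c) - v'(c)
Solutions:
 v(c) = C1 + sqrt(3)*c^4/4 - 2*sin(3*c)/3


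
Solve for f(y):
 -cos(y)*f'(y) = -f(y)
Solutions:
 f(y) = C1*sqrt(sin(y) + 1)/sqrt(sin(y) - 1)


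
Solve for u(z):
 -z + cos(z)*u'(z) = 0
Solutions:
 u(z) = C1 + Integral(z/cos(z), z)


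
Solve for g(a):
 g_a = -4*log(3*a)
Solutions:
 g(a) = C1 - 4*a*log(a) - a*log(81) + 4*a


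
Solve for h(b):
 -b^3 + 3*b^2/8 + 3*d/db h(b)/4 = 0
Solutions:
 h(b) = C1 + b^4/3 - b^3/6


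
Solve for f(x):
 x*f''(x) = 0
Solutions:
 f(x) = C1 + C2*x


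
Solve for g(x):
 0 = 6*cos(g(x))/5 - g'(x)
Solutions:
 -6*x/5 - log(sin(g(x)) - 1)/2 + log(sin(g(x)) + 1)/2 = C1


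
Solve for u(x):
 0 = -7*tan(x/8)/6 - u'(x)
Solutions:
 u(x) = C1 + 28*log(cos(x/8))/3


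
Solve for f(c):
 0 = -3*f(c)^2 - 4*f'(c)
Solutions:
 f(c) = 4/(C1 + 3*c)


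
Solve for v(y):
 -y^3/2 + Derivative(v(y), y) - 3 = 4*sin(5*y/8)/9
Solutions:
 v(y) = C1 + y^4/8 + 3*y - 32*cos(5*y/8)/45


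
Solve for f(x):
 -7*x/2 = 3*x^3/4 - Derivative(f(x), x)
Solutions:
 f(x) = C1 + 3*x^4/16 + 7*x^2/4


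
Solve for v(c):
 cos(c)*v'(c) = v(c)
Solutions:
 v(c) = C1*sqrt(sin(c) + 1)/sqrt(sin(c) - 1)


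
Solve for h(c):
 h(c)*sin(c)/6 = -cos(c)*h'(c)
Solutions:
 h(c) = C1*cos(c)^(1/6)


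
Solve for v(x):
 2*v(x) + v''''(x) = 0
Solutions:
 v(x) = (C1*sin(2^(3/4)*x/2) + C2*cos(2^(3/4)*x/2))*exp(-2^(3/4)*x/2) + (C3*sin(2^(3/4)*x/2) + C4*cos(2^(3/4)*x/2))*exp(2^(3/4)*x/2)


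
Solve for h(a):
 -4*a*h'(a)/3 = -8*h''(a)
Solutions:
 h(a) = C1 + C2*erfi(sqrt(3)*a/6)


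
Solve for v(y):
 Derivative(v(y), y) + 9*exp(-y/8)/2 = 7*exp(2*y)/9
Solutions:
 v(y) = C1 + 7*exp(2*y)/18 + 36*exp(-y/8)


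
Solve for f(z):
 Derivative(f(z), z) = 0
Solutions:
 f(z) = C1


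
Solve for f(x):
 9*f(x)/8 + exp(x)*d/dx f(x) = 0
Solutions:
 f(x) = C1*exp(9*exp(-x)/8)


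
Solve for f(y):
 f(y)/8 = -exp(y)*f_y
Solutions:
 f(y) = C1*exp(exp(-y)/8)


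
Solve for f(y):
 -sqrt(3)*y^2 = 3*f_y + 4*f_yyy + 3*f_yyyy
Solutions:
 f(y) = C1 + C2*exp(y*(-16 + 32*2^(1/3)/(27*sqrt(985) + 857)^(1/3) + 2^(2/3)*(27*sqrt(985) + 857)^(1/3))/36)*sin(2^(1/3)*sqrt(3)*y*(-2^(1/3)*(27*sqrt(985) + 857)^(1/3) + 32/(27*sqrt(985) + 857)^(1/3))/36) + C3*exp(y*(-16 + 32*2^(1/3)/(27*sqrt(985) + 857)^(1/3) + 2^(2/3)*(27*sqrt(985) + 857)^(1/3))/36)*cos(2^(1/3)*sqrt(3)*y*(-2^(1/3)*(27*sqrt(985) + 857)^(1/3) + 32/(27*sqrt(985) + 857)^(1/3))/36) + C4*exp(-y*(32*2^(1/3)/(27*sqrt(985) + 857)^(1/3) + 8 + 2^(2/3)*(27*sqrt(985) + 857)^(1/3))/18) - sqrt(3)*y^3/9 + 8*sqrt(3)*y/9


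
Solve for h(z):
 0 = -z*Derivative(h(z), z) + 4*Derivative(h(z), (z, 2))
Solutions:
 h(z) = C1 + C2*erfi(sqrt(2)*z/4)


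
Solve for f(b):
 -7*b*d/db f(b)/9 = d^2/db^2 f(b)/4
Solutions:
 f(b) = C1 + C2*erf(sqrt(14)*b/3)


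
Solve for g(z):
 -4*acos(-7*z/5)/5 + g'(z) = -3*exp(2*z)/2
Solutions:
 g(z) = C1 + 4*z*acos(-7*z/5)/5 + 4*sqrt(25 - 49*z^2)/35 - 3*exp(2*z)/4


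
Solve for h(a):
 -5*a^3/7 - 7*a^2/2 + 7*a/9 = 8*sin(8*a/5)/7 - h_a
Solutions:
 h(a) = C1 + 5*a^4/28 + 7*a^3/6 - 7*a^2/18 - 5*cos(8*a/5)/7


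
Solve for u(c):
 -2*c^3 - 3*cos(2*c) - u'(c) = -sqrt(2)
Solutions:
 u(c) = C1 - c^4/2 + sqrt(2)*c - 3*sin(2*c)/2


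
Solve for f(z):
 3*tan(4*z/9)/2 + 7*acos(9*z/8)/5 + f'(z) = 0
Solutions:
 f(z) = C1 - 7*z*acos(9*z/8)/5 + 7*sqrt(64 - 81*z^2)/45 + 27*log(cos(4*z/9))/8


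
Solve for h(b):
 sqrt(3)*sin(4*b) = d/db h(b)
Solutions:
 h(b) = C1 - sqrt(3)*cos(4*b)/4


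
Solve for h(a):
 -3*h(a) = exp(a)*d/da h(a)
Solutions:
 h(a) = C1*exp(3*exp(-a))


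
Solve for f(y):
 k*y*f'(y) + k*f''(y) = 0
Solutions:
 f(y) = C1 + C2*erf(sqrt(2)*y/2)


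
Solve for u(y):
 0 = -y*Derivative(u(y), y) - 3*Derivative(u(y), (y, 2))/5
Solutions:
 u(y) = C1 + C2*erf(sqrt(30)*y/6)


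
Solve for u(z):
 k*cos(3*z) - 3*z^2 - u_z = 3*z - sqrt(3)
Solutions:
 u(z) = C1 + k*sin(3*z)/3 - z^3 - 3*z^2/2 + sqrt(3)*z


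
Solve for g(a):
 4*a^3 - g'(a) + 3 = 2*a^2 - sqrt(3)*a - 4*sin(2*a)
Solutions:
 g(a) = C1 + a^4 - 2*a^3/3 + sqrt(3)*a^2/2 + 3*a - 2*cos(2*a)


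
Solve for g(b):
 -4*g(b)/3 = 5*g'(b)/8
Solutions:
 g(b) = C1*exp(-32*b/15)


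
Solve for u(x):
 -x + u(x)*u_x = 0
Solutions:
 u(x) = -sqrt(C1 + x^2)
 u(x) = sqrt(C1 + x^2)


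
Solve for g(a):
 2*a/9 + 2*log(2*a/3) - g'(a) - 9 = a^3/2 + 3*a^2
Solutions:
 g(a) = C1 - a^4/8 - a^3 + a^2/9 + 2*a*log(a) - 11*a + a*log(4/9)


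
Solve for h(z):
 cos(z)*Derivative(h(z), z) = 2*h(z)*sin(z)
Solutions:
 h(z) = C1/cos(z)^2


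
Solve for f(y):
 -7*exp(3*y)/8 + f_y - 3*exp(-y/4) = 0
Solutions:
 f(y) = C1 + 7*exp(3*y)/24 - 12*exp(-y/4)


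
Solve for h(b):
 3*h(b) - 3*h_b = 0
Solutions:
 h(b) = C1*exp(b)


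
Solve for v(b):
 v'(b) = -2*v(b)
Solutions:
 v(b) = C1*exp(-2*b)


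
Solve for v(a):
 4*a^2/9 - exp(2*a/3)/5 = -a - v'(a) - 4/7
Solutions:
 v(a) = C1 - 4*a^3/27 - a^2/2 - 4*a/7 + 3*exp(2*a/3)/10


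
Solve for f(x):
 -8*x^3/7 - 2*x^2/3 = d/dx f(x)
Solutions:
 f(x) = C1 - 2*x^4/7 - 2*x^3/9


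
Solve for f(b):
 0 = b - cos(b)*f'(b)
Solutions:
 f(b) = C1 + Integral(b/cos(b), b)


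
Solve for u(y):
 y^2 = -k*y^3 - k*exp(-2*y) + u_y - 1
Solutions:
 u(y) = C1 + k*y^4/4 - k*exp(-2*y)/2 + y^3/3 + y


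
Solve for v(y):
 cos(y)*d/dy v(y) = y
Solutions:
 v(y) = C1 + Integral(y/cos(y), y)


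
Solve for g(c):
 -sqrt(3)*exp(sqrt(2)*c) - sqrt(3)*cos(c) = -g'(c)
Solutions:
 g(c) = C1 + sqrt(6)*exp(sqrt(2)*c)/2 + sqrt(3)*sin(c)


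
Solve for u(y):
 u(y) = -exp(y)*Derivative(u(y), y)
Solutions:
 u(y) = C1*exp(exp(-y))


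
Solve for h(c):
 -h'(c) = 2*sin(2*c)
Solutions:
 h(c) = C1 + cos(2*c)


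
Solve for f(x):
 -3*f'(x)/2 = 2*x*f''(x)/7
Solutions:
 f(x) = C1 + C2/x^(17/4)


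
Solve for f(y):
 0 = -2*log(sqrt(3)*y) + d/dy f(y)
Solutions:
 f(y) = C1 + 2*y*log(y) - 2*y + y*log(3)


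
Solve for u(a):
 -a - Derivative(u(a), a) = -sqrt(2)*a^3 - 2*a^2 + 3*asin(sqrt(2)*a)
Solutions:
 u(a) = C1 + sqrt(2)*a^4/4 + 2*a^3/3 - a^2/2 - 3*a*asin(sqrt(2)*a) - 3*sqrt(2)*sqrt(1 - 2*a^2)/2


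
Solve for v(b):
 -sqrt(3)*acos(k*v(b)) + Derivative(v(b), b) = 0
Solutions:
 Integral(1/acos(_y*k), (_y, v(b))) = C1 + sqrt(3)*b


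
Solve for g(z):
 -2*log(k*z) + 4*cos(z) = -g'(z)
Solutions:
 g(z) = C1 + 2*z*log(k*z) - 2*z - 4*sin(z)


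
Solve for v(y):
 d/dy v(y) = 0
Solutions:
 v(y) = C1


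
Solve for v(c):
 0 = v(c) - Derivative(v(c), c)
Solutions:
 v(c) = C1*exp(c)


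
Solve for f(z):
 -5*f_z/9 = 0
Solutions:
 f(z) = C1


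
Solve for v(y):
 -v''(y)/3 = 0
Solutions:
 v(y) = C1 + C2*y


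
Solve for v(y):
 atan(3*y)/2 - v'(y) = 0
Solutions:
 v(y) = C1 + y*atan(3*y)/2 - log(9*y^2 + 1)/12


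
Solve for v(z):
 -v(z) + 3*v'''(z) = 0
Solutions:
 v(z) = C3*exp(3^(2/3)*z/3) + (C1*sin(3^(1/6)*z/2) + C2*cos(3^(1/6)*z/2))*exp(-3^(2/3)*z/6)


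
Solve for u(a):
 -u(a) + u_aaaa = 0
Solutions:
 u(a) = C1*exp(-a) + C2*exp(a) + C3*sin(a) + C4*cos(a)


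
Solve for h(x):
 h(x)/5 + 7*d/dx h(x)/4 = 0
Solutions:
 h(x) = C1*exp(-4*x/35)


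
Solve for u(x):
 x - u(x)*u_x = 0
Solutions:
 u(x) = -sqrt(C1 + x^2)
 u(x) = sqrt(C1 + x^2)


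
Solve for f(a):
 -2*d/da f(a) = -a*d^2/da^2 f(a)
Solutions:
 f(a) = C1 + C2*a^3


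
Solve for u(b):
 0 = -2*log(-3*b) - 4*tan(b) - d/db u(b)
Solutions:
 u(b) = C1 - 2*b*log(-b) - 2*b*log(3) + 2*b + 4*log(cos(b))


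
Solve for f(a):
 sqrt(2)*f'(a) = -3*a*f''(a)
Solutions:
 f(a) = C1 + C2*a^(1 - sqrt(2)/3)


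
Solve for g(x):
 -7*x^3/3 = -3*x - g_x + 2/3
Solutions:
 g(x) = C1 + 7*x^4/12 - 3*x^2/2 + 2*x/3


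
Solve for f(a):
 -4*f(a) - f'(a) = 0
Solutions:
 f(a) = C1*exp(-4*a)


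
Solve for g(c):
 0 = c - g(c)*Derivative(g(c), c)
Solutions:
 g(c) = -sqrt(C1 + c^2)
 g(c) = sqrt(C1 + c^2)


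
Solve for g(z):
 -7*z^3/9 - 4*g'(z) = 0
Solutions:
 g(z) = C1 - 7*z^4/144


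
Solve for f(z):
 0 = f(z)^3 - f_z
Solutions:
 f(z) = -sqrt(2)*sqrt(-1/(C1 + z))/2
 f(z) = sqrt(2)*sqrt(-1/(C1 + z))/2


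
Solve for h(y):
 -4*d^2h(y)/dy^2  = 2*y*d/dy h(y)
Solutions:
 h(y) = C1 + C2*erf(y/2)


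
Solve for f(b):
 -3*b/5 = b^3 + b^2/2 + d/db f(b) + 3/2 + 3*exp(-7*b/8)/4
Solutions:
 f(b) = C1 - b^4/4 - b^3/6 - 3*b^2/10 - 3*b/2 + 6*exp(-7*b/8)/7


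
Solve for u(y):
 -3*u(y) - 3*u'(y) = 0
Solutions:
 u(y) = C1*exp(-y)


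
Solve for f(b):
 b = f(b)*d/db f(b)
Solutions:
 f(b) = -sqrt(C1 + b^2)
 f(b) = sqrt(C1 + b^2)


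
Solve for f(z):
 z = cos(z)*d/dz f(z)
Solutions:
 f(z) = C1 + Integral(z/cos(z), z)


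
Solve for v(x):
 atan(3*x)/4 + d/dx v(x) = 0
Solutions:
 v(x) = C1 - x*atan(3*x)/4 + log(9*x^2 + 1)/24


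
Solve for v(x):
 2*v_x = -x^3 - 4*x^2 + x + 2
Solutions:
 v(x) = C1 - x^4/8 - 2*x^3/3 + x^2/4 + x


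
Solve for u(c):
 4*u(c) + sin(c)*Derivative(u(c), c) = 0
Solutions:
 u(c) = C1*(cos(c)^2 + 2*cos(c) + 1)/(cos(c)^2 - 2*cos(c) + 1)


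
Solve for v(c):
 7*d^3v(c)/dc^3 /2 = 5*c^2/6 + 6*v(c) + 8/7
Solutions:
 v(c) = C3*exp(12^(1/3)*7^(2/3)*c/7) - 5*c^2/36 + (C1*sin(14^(2/3)*3^(5/6)*c/14) + C2*cos(14^(2/3)*3^(5/6)*c/14))*exp(-12^(1/3)*7^(2/3)*c/14) - 4/21


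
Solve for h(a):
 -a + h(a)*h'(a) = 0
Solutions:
 h(a) = -sqrt(C1 + a^2)
 h(a) = sqrt(C1 + a^2)


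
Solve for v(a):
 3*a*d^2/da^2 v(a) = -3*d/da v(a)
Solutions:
 v(a) = C1 + C2*log(a)


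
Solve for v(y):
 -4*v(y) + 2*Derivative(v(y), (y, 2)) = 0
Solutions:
 v(y) = C1*exp(-sqrt(2)*y) + C2*exp(sqrt(2)*y)


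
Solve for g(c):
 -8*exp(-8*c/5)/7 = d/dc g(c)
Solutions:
 g(c) = C1 + 5*exp(-8*c/5)/7


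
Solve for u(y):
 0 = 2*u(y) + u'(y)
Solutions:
 u(y) = C1*exp(-2*y)


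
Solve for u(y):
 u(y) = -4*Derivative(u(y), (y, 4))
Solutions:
 u(y) = (C1*sin(y/2) + C2*cos(y/2))*exp(-y/2) + (C3*sin(y/2) + C4*cos(y/2))*exp(y/2)


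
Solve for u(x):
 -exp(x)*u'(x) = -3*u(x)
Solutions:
 u(x) = C1*exp(-3*exp(-x))


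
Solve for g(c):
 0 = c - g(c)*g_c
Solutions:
 g(c) = -sqrt(C1 + c^2)
 g(c) = sqrt(C1 + c^2)


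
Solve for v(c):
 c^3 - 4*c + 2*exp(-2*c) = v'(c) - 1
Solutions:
 v(c) = C1 + c^4/4 - 2*c^2 + c - exp(-2*c)


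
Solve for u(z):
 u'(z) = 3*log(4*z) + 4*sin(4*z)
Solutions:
 u(z) = C1 + 3*z*log(z) - 3*z + 6*z*log(2) - cos(4*z)


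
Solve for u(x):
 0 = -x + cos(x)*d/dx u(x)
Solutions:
 u(x) = C1 + Integral(x/cos(x), x)


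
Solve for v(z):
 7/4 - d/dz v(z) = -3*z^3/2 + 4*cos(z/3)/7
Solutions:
 v(z) = C1 + 3*z^4/8 + 7*z/4 - 12*sin(z/3)/7


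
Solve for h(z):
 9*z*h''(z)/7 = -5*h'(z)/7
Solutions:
 h(z) = C1 + C2*z^(4/9)


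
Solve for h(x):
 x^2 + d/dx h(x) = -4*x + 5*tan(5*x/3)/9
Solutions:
 h(x) = C1 - x^3/3 - 2*x^2 - log(cos(5*x/3))/3


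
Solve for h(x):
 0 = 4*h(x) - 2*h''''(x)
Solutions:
 h(x) = C1*exp(-2^(1/4)*x) + C2*exp(2^(1/4)*x) + C3*sin(2^(1/4)*x) + C4*cos(2^(1/4)*x)


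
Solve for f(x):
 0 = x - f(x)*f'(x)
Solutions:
 f(x) = -sqrt(C1 + x^2)
 f(x) = sqrt(C1 + x^2)


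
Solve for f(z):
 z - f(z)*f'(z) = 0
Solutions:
 f(z) = -sqrt(C1 + z^2)
 f(z) = sqrt(C1 + z^2)


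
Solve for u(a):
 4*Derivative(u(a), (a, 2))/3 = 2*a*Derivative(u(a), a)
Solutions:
 u(a) = C1 + C2*erfi(sqrt(3)*a/2)


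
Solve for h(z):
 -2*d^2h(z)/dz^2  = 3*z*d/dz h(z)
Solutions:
 h(z) = C1 + C2*erf(sqrt(3)*z/2)


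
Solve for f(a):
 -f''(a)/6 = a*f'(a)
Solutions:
 f(a) = C1 + C2*erf(sqrt(3)*a)


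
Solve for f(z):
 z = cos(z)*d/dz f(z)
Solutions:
 f(z) = C1 + Integral(z/cos(z), z)


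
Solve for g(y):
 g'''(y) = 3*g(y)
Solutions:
 g(y) = C3*exp(3^(1/3)*y) + (C1*sin(3^(5/6)*y/2) + C2*cos(3^(5/6)*y/2))*exp(-3^(1/3)*y/2)


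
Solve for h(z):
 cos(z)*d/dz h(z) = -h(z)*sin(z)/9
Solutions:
 h(z) = C1*cos(z)^(1/9)


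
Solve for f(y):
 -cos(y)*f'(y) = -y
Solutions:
 f(y) = C1 + Integral(y/cos(y), y)


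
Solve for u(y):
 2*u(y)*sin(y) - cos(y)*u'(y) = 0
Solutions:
 u(y) = C1/cos(y)^2


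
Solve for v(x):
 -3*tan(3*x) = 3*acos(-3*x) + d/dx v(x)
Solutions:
 v(x) = C1 - 3*x*acos(-3*x) - sqrt(1 - 9*x^2) + log(cos(3*x))


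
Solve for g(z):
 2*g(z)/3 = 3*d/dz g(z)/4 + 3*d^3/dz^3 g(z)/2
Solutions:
 g(z) = C1*exp(6^(1/3)*z*(-(8 + sqrt(70))^(1/3) + 6^(1/3)/(8 + sqrt(70))^(1/3))/12)*sin(2^(1/3)*3^(1/6)*z*(3*2^(1/3)/(8 + sqrt(70))^(1/3) + 3^(2/3)*(8 + sqrt(70))^(1/3))/12) + C2*exp(6^(1/3)*z*(-(8 + sqrt(70))^(1/3) + 6^(1/3)/(8 + sqrt(70))^(1/3))/12)*cos(2^(1/3)*3^(1/6)*z*(3*2^(1/3)/(8 + sqrt(70))^(1/3) + 3^(2/3)*(8 + sqrt(70))^(1/3))/12) + C3*exp(-6^(1/3)*z*(-(8 + sqrt(70))^(1/3) + 6^(1/3)/(8 + sqrt(70))^(1/3))/6)


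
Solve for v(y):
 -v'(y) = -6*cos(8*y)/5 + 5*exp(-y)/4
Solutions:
 v(y) = C1 + 3*sin(8*y)/20 + 5*exp(-y)/4


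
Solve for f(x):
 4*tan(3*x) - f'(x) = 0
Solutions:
 f(x) = C1 - 4*log(cos(3*x))/3


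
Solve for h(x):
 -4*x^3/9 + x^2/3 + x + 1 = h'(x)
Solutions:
 h(x) = C1 - x^4/9 + x^3/9 + x^2/2 + x


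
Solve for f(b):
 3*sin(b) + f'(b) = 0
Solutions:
 f(b) = C1 + 3*cos(b)


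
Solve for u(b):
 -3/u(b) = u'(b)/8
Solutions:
 u(b) = -sqrt(C1 - 48*b)
 u(b) = sqrt(C1 - 48*b)


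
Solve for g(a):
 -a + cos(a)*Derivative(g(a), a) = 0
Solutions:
 g(a) = C1 + Integral(a/cos(a), a)


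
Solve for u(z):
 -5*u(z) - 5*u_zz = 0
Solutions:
 u(z) = C1*sin(z) + C2*cos(z)


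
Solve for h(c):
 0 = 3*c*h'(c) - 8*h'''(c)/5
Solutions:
 h(c) = C1 + Integral(C2*airyai(15^(1/3)*c/2) + C3*airybi(15^(1/3)*c/2), c)


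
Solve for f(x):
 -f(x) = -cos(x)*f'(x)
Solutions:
 f(x) = C1*sqrt(sin(x) + 1)/sqrt(sin(x) - 1)


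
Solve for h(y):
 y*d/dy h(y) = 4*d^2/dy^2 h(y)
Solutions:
 h(y) = C1 + C2*erfi(sqrt(2)*y/4)


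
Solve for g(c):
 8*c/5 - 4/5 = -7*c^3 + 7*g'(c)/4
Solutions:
 g(c) = C1 + c^4 + 16*c^2/35 - 16*c/35


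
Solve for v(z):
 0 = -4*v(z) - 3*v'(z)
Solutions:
 v(z) = C1*exp(-4*z/3)


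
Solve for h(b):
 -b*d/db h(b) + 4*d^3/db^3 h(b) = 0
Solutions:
 h(b) = C1 + Integral(C2*airyai(2^(1/3)*b/2) + C3*airybi(2^(1/3)*b/2), b)


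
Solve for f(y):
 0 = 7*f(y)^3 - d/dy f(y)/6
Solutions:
 f(y) = -sqrt(2)*sqrt(-1/(C1 + 42*y))/2
 f(y) = sqrt(2)*sqrt(-1/(C1 + 42*y))/2


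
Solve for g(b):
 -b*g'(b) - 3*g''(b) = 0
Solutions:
 g(b) = C1 + C2*erf(sqrt(6)*b/6)


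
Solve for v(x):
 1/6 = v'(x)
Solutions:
 v(x) = C1 + x/6


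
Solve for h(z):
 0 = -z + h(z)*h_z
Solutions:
 h(z) = -sqrt(C1 + z^2)
 h(z) = sqrt(C1 + z^2)


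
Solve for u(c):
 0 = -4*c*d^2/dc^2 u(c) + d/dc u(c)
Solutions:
 u(c) = C1 + C2*c^(5/4)


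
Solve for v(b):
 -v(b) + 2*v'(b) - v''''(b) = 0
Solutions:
 v(b) = C1*exp(b*(-(17 + 3*sqrt(33))^(1/3) - 2 + 2/(17 + 3*sqrt(33))^(1/3))/6)*sin(sqrt(3)*b*(2/(17 + 3*sqrt(33))^(1/3) + (17 + 3*sqrt(33))^(1/3))/6) + C2*exp(b*(-(17 + 3*sqrt(33))^(1/3) - 2 + 2/(17 + 3*sqrt(33))^(1/3))/6)*cos(sqrt(3)*b*(2/(17 + 3*sqrt(33))^(1/3) + (17 + 3*sqrt(33))^(1/3))/6) + C3*exp(b) + C4*exp(b*(-1 - 2/(17 + 3*sqrt(33))^(1/3) + (17 + 3*sqrt(33))^(1/3))/3)


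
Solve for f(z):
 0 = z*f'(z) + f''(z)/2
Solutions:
 f(z) = C1 + C2*erf(z)


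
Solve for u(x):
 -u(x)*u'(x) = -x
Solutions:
 u(x) = -sqrt(C1 + x^2)
 u(x) = sqrt(C1 + x^2)


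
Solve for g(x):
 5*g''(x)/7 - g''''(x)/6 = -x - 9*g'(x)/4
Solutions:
 g(x) = C1 + C2*exp(-14^(1/3)*x*(20*14^(1/3)/(sqrt(1638329) + 1323)^(1/3) + (sqrt(1638329) + 1323)^(1/3))/28)*sin(14^(1/3)*sqrt(3)*x*(-(sqrt(1638329) + 1323)^(1/3) + 20*14^(1/3)/(sqrt(1638329) + 1323)^(1/3))/28) + C3*exp(-14^(1/3)*x*(20*14^(1/3)/(sqrt(1638329) + 1323)^(1/3) + (sqrt(1638329) + 1323)^(1/3))/28)*cos(14^(1/3)*sqrt(3)*x*(-(sqrt(1638329) + 1323)^(1/3) + 20*14^(1/3)/(sqrt(1638329) + 1323)^(1/3))/28) + C4*exp(14^(1/3)*x*(20*14^(1/3)/(sqrt(1638329) + 1323)^(1/3) + (sqrt(1638329) + 1323)^(1/3))/14) - 2*x^2/9 + 80*x/567


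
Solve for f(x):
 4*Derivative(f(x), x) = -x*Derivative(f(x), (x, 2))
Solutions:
 f(x) = C1 + C2/x^3


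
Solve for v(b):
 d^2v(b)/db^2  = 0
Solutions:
 v(b) = C1 + C2*b


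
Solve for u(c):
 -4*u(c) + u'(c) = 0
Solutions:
 u(c) = C1*exp(4*c)


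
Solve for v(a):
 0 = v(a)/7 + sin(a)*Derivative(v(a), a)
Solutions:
 v(a) = C1*(cos(a) + 1)^(1/14)/(cos(a) - 1)^(1/14)


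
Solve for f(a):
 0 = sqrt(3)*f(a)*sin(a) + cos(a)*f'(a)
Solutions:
 f(a) = C1*cos(a)^(sqrt(3))


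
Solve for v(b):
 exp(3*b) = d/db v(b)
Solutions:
 v(b) = C1 + exp(3*b)/3


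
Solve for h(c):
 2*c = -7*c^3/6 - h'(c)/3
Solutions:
 h(c) = C1 - 7*c^4/8 - 3*c^2


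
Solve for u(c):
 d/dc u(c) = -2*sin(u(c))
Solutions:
 u(c) = -acos((-C1 - exp(4*c))/(C1 - exp(4*c))) + 2*pi
 u(c) = acos((-C1 - exp(4*c))/(C1 - exp(4*c)))


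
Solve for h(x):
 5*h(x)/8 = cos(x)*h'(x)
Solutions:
 h(x) = C1*(sin(x) + 1)^(5/16)/(sin(x) - 1)^(5/16)


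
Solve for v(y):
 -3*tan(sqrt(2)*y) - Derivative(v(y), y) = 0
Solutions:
 v(y) = C1 + 3*sqrt(2)*log(cos(sqrt(2)*y))/2


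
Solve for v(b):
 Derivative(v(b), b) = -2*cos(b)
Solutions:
 v(b) = C1 - 2*sin(b)


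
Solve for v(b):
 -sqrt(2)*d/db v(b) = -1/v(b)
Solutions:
 v(b) = -sqrt(C1 + sqrt(2)*b)
 v(b) = sqrt(C1 + sqrt(2)*b)


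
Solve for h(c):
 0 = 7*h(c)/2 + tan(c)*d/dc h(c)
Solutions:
 h(c) = C1/sin(c)^(7/2)


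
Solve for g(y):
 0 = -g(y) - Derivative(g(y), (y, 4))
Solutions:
 g(y) = (C1*sin(sqrt(2)*y/2) + C2*cos(sqrt(2)*y/2))*exp(-sqrt(2)*y/2) + (C3*sin(sqrt(2)*y/2) + C4*cos(sqrt(2)*y/2))*exp(sqrt(2)*y/2)


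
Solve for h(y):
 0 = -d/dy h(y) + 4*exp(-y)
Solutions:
 h(y) = C1 - 4*exp(-y)


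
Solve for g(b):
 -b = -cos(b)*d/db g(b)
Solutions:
 g(b) = C1 + Integral(b/cos(b), b)


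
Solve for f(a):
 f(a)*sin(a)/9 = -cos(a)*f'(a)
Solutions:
 f(a) = C1*cos(a)^(1/9)


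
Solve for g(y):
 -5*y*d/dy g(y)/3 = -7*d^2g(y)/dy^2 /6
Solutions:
 g(y) = C1 + C2*erfi(sqrt(35)*y/7)


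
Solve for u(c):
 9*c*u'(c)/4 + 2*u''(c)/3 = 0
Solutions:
 u(c) = C1 + C2*erf(3*sqrt(3)*c/4)


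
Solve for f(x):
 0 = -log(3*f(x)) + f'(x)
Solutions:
 -Integral(1/(log(_y) + log(3)), (_y, f(x))) = C1 - x


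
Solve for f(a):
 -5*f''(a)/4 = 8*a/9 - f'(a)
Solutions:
 f(a) = C1 + C2*exp(4*a/5) + 4*a^2/9 + 10*a/9


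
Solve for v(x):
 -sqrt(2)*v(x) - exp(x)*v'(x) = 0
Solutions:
 v(x) = C1*exp(sqrt(2)*exp(-x))


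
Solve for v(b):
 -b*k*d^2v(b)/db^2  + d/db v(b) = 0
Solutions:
 v(b) = C1 + b^(((re(k) + 1)*re(k) + im(k)^2)/(re(k)^2 + im(k)^2))*(C2*sin(log(b)*Abs(im(k))/(re(k)^2 + im(k)^2)) + C3*cos(log(b)*im(k)/(re(k)^2 + im(k)^2)))


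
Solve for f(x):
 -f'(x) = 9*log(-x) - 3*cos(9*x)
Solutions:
 f(x) = C1 - 9*x*log(-x) + 9*x + sin(9*x)/3


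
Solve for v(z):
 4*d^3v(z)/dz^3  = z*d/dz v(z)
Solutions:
 v(z) = C1 + Integral(C2*airyai(2^(1/3)*z/2) + C3*airybi(2^(1/3)*z/2), z)


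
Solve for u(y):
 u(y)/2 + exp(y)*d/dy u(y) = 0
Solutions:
 u(y) = C1*exp(exp(-y)/2)


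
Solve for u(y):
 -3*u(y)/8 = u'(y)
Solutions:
 u(y) = C1*exp(-3*y/8)


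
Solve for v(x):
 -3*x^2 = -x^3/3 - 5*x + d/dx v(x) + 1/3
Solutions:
 v(x) = C1 + x^4/12 - x^3 + 5*x^2/2 - x/3


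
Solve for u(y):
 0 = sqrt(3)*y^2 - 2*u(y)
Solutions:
 u(y) = sqrt(3)*y^2/2


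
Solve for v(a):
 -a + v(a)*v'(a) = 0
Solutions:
 v(a) = -sqrt(C1 + a^2)
 v(a) = sqrt(C1 + a^2)


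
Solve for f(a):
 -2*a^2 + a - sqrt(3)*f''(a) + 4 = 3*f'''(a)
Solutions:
 f(a) = C1 + C2*a + C3*exp(-sqrt(3)*a/3) - sqrt(3)*a^4/18 + a^3*(sqrt(3) + 12)/18 + a^2*(-8*sqrt(3) - 3)/6


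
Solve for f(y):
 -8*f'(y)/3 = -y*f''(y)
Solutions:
 f(y) = C1 + C2*y^(11/3)


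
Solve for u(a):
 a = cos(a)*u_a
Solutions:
 u(a) = C1 + Integral(a/cos(a), a)


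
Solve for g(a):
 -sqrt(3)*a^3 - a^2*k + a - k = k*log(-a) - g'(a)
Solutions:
 g(a) = C1 + sqrt(3)*a^4/4 + a^3*k/3 - a^2/2 + a*k*log(-a)


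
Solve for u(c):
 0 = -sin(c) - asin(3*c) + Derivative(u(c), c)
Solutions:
 u(c) = C1 + c*asin(3*c) + sqrt(1 - 9*c^2)/3 - cos(c)


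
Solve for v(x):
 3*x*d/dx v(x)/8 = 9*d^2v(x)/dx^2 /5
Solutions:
 v(x) = C1 + C2*erfi(sqrt(15)*x/12)


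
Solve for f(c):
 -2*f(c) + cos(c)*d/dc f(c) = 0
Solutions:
 f(c) = C1*(sin(c) + 1)/(sin(c) - 1)


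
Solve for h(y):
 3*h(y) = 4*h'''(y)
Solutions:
 h(y) = C3*exp(6^(1/3)*y/2) + (C1*sin(2^(1/3)*3^(5/6)*y/4) + C2*cos(2^(1/3)*3^(5/6)*y/4))*exp(-6^(1/3)*y/4)


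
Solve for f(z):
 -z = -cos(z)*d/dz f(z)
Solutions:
 f(z) = C1 + Integral(z/cos(z), z)


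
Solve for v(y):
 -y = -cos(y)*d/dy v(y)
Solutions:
 v(y) = C1 + Integral(y/cos(y), y)


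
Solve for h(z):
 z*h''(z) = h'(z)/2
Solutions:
 h(z) = C1 + C2*z^(3/2)


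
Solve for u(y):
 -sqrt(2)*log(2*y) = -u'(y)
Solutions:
 u(y) = C1 + sqrt(2)*y*log(y) - sqrt(2)*y + sqrt(2)*y*log(2)


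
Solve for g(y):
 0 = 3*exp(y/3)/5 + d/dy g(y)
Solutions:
 g(y) = C1 - 9*exp(y/3)/5


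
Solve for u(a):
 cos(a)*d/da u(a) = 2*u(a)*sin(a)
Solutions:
 u(a) = C1/cos(a)^2


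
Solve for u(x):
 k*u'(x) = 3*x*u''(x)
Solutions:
 u(x) = C1 + x^(re(k)/3 + 1)*(C2*sin(log(x)*Abs(im(k))/3) + C3*cos(log(x)*im(k)/3))


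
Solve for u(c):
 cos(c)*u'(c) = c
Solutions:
 u(c) = C1 + Integral(c/cos(c), c)


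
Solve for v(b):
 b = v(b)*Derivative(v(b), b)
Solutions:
 v(b) = -sqrt(C1 + b^2)
 v(b) = sqrt(C1 + b^2)


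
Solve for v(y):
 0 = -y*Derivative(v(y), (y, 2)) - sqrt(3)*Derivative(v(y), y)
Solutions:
 v(y) = C1 + C2*y^(1 - sqrt(3))


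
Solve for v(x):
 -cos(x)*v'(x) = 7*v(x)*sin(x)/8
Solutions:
 v(x) = C1*cos(x)^(7/8)


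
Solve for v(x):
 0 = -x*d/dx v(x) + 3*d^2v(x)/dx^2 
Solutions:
 v(x) = C1 + C2*erfi(sqrt(6)*x/6)


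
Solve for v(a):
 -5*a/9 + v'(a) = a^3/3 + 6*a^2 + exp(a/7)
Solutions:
 v(a) = C1 + a^4/12 + 2*a^3 + 5*a^2/18 + 7*exp(a/7)


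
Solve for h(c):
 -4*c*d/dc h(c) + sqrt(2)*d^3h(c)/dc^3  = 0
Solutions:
 h(c) = C1 + Integral(C2*airyai(sqrt(2)*c) + C3*airybi(sqrt(2)*c), c)


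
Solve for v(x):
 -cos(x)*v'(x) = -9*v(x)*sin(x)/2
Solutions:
 v(x) = C1/cos(x)^(9/2)


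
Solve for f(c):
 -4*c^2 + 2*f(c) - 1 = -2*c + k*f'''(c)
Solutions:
 f(c) = C1*exp(2^(1/3)*c*(1/k)^(1/3)) + C2*exp(2^(1/3)*c*(-1 + sqrt(3)*I)*(1/k)^(1/3)/2) + C3*exp(-2^(1/3)*c*(1 + sqrt(3)*I)*(1/k)^(1/3)/2) + 2*c^2 - c + 1/2


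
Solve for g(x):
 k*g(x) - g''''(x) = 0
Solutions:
 g(x) = C1*exp(-k^(1/4)*x) + C2*exp(k^(1/4)*x) + C3*exp(-I*k^(1/4)*x) + C4*exp(I*k^(1/4)*x)


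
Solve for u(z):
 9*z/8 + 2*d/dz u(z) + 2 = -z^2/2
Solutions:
 u(z) = C1 - z^3/12 - 9*z^2/32 - z


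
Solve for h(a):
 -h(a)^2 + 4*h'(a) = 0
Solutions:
 h(a) = -4/(C1 + a)


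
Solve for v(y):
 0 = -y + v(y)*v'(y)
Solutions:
 v(y) = -sqrt(C1 + y^2)
 v(y) = sqrt(C1 + y^2)


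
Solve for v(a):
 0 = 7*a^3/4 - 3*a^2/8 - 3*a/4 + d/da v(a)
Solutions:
 v(a) = C1 - 7*a^4/16 + a^3/8 + 3*a^2/8


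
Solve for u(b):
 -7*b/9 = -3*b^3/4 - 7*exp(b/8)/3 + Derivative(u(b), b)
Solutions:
 u(b) = C1 + 3*b^4/16 - 7*b^2/18 + 56*exp(b/8)/3


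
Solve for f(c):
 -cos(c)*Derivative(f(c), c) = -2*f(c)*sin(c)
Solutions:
 f(c) = C1/cos(c)^2


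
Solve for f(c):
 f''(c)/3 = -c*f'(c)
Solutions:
 f(c) = C1 + C2*erf(sqrt(6)*c/2)


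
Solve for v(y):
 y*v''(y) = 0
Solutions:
 v(y) = C1 + C2*y


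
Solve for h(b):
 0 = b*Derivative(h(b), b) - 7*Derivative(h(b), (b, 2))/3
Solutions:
 h(b) = C1 + C2*erfi(sqrt(42)*b/14)


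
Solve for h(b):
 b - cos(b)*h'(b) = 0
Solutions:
 h(b) = C1 + Integral(b/cos(b), b)


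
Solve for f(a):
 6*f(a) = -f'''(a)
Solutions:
 f(a) = C3*exp(-6^(1/3)*a) + (C1*sin(2^(1/3)*3^(5/6)*a/2) + C2*cos(2^(1/3)*3^(5/6)*a/2))*exp(6^(1/3)*a/2)


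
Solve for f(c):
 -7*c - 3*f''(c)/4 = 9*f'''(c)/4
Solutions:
 f(c) = C1 + C2*c + C3*exp(-c/3) - 14*c^3/9 + 14*c^2


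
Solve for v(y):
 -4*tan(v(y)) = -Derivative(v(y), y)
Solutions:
 v(y) = pi - asin(C1*exp(4*y))
 v(y) = asin(C1*exp(4*y))


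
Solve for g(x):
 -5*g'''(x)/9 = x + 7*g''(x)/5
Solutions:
 g(x) = C1 + C2*x + C3*exp(-63*x/25) - 5*x^3/42 + 125*x^2/882


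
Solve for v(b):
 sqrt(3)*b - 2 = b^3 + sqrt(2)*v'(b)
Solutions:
 v(b) = C1 - sqrt(2)*b^4/8 + sqrt(6)*b^2/4 - sqrt(2)*b


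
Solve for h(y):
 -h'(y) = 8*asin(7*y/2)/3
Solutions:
 h(y) = C1 - 8*y*asin(7*y/2)/3 - 8*sqrt(4 - 49*y^2)/21


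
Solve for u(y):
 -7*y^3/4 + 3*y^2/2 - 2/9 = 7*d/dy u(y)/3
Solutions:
 u(y) = C1 - 3*y^4/16 + 3*y^3/14 - 2*y/21


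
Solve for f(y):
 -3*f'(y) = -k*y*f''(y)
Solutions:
 f(y) = C1 + y^(((re(k) + 3)*re(k) + im(k)^2)/(re(k)^2 + im(k)^2))*(C2*sin(3*log(y)*Abs(im(k))/(re(k)^2 + im(k)^2)) + C3*cos(3*log(y)*im(k)/(re(k)^2 + im(k)^2)))


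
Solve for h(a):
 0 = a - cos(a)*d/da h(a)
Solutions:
 h(a) = C1 + Integral(a/cos(a), a)


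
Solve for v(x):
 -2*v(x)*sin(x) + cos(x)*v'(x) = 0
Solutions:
 v(x) = C1/cos(x)^2


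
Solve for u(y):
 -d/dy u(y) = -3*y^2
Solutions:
 u(y) = C1 + y^3


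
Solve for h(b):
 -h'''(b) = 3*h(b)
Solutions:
 h(b) = C3*exp(-3^(1/3)*b) + (C1*sin(3^(5/6)*b/2) + C2*cos(3^(5/6)*b/2))*exp(3^(1/3)*b/2)


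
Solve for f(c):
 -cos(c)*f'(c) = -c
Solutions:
 f(c) = C1 + Integral(c/cos(c), c)


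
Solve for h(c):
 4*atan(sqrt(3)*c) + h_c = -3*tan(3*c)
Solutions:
 h(c) = C1 - 4*c*atan(sqrt(3)*c) + 2*sqrt(3)*log(3*c^2 + 1)/3 + log(cos(3*c))


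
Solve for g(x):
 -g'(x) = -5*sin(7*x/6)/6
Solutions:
 g(x) = C1 - 5*cos(7*x/6)/7


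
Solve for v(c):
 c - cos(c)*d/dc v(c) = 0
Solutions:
 v(c) = C1 + Integral(c/cos(c), c)


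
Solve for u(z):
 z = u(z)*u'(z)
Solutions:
 u(z) = -sqrt(C1 + z^2)
 u(z) = sqrt(C1 + z^2)


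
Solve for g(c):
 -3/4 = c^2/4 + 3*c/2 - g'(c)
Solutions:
 g(c) = C1 + c^3/12 + 3*c^2/4 + 3*c/4


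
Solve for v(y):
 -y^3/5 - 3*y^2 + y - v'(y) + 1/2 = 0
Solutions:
 v(y) = C1 - y^4/20 - y^3 + y^2/2 + y/2


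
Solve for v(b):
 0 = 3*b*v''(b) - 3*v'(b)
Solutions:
 v(b) = C1 + C2*b^2


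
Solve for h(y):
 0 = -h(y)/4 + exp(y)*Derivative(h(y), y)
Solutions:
 h(y) = C1*exp(-exp(-y)/4)


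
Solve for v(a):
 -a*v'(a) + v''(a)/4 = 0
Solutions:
 v(a) = C1 + C2*erfi(sqrt(2)*a)


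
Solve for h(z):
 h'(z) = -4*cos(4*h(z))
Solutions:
 h(z) = -asin((C1 + exp(32*z))/(C1 - exp(32*z)))/4 + pi/4
 h(z) = asin((C1 + exp(32*z))/(C1 - exp(32*z)))/4


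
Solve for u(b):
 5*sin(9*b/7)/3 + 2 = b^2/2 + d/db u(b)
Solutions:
 u(b) = C1 - b^3/6 + 2*b - 35*cos(9*b/7)/27


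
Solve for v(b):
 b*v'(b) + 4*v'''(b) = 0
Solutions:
 v(b) = C1 + Integral(C2*airyai(-2^(1/3)*b/2) + C3*airybi(-2^(1/3)*b/2), b)


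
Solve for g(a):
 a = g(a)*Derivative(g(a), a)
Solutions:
 g(a) = -sqrt(C1 + a^2)
 g(a) = sqrt(C1 + a^2)


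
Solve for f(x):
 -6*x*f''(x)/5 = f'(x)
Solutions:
 f(x) = C1 + C2*x^(1/6)


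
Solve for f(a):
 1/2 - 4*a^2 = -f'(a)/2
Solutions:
 f(a) = C1 + 8*a^3/3 - a


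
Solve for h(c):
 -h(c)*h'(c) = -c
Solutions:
 h(c) = -sqrt(C1 + c^2)
 h(c) = sqrt(C1 + c^2)


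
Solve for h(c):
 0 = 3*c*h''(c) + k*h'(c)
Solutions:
 h(c) = C1 + c^(1 - re(k)/3)*(C2*sin(log(c)*Abs(im(k))/3) + C3*cos(log(c)*im(k)/3))


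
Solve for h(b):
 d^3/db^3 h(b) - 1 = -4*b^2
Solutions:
 h(b) = C1 + C2*b + C3*b^2 - b^5/15 + b^3/6


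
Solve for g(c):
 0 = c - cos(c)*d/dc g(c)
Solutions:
 g(c) = C1 + Integral(c/cos(c), c)


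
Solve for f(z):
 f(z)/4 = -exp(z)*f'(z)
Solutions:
 f(z) = C1*exp(exp(-z)/4)


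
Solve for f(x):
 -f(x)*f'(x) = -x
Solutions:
 f(x) = -sqrt(C1 + x^2)
 f(x) = sqrt(C1 + x^2)


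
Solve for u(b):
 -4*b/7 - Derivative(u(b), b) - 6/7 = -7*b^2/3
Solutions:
 u(b) = C1 + 7*b^3/9 - 2*b^2/7 - 6*b/7


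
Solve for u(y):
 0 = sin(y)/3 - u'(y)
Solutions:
 u(y) = C1 - cos(y)/3


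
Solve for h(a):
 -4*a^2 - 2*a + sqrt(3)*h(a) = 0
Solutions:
 h(a) = 2*sqrt(3)*a*(2*a + 1)/3


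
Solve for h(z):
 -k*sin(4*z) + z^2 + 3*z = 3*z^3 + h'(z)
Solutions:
 h(z) = C1 + k*cos(4*z)/4 - 3*z^4/4 + z^3/3 + 3*z^2/2


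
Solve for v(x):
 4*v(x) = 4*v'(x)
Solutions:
 v(x) = C1*exp(x)


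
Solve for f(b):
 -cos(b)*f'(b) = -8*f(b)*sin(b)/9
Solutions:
 f(b) = C1/cos(b)^(8/9)


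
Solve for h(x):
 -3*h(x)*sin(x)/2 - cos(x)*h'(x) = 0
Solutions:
 h(x) = C1*cos(x)^(3/2)


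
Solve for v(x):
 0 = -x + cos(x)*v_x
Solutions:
 v(x) = C1 + Integral(x/cos(x), x)


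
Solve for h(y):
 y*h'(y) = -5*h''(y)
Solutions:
 h(y) = C1 + C2*erf(sqrt(10)*y/10)


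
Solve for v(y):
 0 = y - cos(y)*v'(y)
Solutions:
 v(y) = C1 + Integral(y/cos(y), y)


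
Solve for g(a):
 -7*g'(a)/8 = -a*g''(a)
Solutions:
 g(a) = C1 + C2*a^(15/8)


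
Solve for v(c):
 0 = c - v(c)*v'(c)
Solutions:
 v(c) = -sqrt(C1 + c^2)
 v(c) = sqrt(C1 + c^2)


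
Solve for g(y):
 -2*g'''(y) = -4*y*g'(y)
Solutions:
 g(y) = C1 + Integral(C2*airyai(2^(1/3)*y) + C3*airybi(2^(1/3)*y), y)


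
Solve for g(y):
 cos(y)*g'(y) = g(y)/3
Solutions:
 g(y) = C1*(sin(y) + 1)^(1/6)/(sin(y) - 1)^(1/6)


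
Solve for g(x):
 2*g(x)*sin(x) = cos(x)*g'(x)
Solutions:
 g(x) = C1/cos(x)^2


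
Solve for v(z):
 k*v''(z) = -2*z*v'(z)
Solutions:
 v(z) = C1 + C2*sqrt(k)*erf(z*sqrt(1/k))


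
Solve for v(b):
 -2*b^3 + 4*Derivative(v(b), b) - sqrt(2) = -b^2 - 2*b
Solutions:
 v(b) = C1 + b^4/8 - b^3/12 - b^2/4 + sqrt(2)*b/4


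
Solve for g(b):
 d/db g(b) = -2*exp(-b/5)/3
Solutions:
 g(b) = C1 + 10*exp(-b/5)/3


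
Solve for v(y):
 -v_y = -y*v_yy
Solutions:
 v(y) = C1 + C2*y^2


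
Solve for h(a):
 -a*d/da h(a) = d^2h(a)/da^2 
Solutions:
 h(a) = C1 + C2*erf(sqrt(2)*a/2)


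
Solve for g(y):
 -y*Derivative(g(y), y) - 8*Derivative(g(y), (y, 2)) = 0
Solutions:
 g(y) = C1 + C2*erf(y/4)


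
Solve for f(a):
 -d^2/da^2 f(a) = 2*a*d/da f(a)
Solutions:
 f(a) = C1 + C2*erf(a)


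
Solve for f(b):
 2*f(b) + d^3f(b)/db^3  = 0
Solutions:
 f(b) = C3*exp(-2^(1/3)*b) + (C1*sin(2^(1/3)*sqrt(3)*b/2) + C2*cos(2^(1/3)*sqrt(3)*b/2))*exp(2^(1/3)*b/2)


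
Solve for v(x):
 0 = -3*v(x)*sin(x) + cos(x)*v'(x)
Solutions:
 v(x) = C1/cos(x)^3


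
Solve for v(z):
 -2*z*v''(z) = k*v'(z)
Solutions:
 v(z) = C1 + z^(1 - re(k)/2)*(C2*sin(log(z)*Abs(im(k))/2) + C3*cos(log(z)*im(k)/2))


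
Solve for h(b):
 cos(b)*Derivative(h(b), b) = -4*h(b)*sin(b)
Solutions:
 h(b) = C1*cos(b)^4


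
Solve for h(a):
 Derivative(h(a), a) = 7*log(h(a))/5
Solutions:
 li(h(a)) = C1 + 7*a/5


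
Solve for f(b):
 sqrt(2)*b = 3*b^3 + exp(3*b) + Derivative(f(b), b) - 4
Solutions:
 f(b) = C1 - 3*b^4/4 + sqrt(2)*b^2/2 + 4*b - exp(3*b)/3


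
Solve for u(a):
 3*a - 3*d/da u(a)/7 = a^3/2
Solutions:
 u(a) = C1 - 7*a^4/24 + 7*a^2/2


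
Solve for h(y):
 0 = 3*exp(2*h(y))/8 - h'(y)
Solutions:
 h(y) = log(-1/(C1 + 3*y))/2 + log(2)
 h(y) = log(-sqrt(-1/(C1 + 3*y))) + log(2)


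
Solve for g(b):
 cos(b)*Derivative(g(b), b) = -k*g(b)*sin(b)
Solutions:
 g(b) = C1*exp(k*log(cos(b)))


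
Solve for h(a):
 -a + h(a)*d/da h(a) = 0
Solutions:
 h(a) = -sqrt(C1 + a^2)
 h(a) = sqrt(C1 + a^2)


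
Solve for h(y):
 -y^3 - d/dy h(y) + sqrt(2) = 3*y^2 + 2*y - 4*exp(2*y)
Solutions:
 h(y) = C1 - y^4/4 - y^3 - y^2 + sqrt(2)*y + 2*exp(2*y)


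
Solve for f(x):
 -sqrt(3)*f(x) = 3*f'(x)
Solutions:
 f(x) = C1*exp(-sqrt(3)*x/3)


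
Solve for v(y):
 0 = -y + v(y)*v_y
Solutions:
 v(y) = -sqrt(C1 + y^2)
 v(y) = sqrt(C1 + y^2)


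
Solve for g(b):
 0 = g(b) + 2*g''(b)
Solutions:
 g(b) = C1*sin(sqrt(2)*b/2) + C2*cos(sqrt(2)*b/2)


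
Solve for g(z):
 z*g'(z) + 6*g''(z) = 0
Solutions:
 g(z) = C1 + C2*erf(sqrt(3)*z/6)


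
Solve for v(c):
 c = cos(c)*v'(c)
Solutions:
 v(c) = C1 + Integral(c/cos(c), c)


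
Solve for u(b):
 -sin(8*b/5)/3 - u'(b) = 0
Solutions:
 u(b) = C1 + 5*cos(8*b/5)/24


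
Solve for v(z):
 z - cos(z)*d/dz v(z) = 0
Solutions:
 v(z) = C1 + Integral(z/cos(z), z)


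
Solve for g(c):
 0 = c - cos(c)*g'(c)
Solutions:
 g(c) = C1 + Integral(c/cos(c), c)


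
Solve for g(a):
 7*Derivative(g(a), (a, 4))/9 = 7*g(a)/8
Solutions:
 g(a) = C1*exp(-2^(1/4)*sqrt(3)*a/2) + C2*exp(2^(1/4)*sqrt(3)*a/2) + C3*sin(2^(1/4)*sqrt(3)*a/2) + C4*cos(2^(1/4)*sqrt(3)*a/2)


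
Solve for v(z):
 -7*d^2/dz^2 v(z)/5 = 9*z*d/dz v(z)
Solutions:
 v(z) = C1 + C2*erf(3*sqrt(70)*z/14)


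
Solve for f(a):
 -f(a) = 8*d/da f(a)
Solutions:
 f(a) = C1*exp(-a/8)


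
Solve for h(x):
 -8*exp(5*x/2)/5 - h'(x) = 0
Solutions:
 h(x) = C1 - 16*exp(5*x/2)/25


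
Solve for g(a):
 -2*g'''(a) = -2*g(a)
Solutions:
 g(a) = C3*exp(a) + (C1*sin(sqrt(3)*a/2) + C2*cos(sqrt(3)*a/2))*exp(-a/2)


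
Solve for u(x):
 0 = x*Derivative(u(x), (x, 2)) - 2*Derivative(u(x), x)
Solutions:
 u(x) = C1 + C2*x^3


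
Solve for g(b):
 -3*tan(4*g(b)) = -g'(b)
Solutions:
 g(b) = -asin(C1*exp(12*b))/4 + pi/4
 g(b) = asin(C1*exp(12*b))/4


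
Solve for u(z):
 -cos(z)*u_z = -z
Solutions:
 u(z) = C1 + Integral(z/cos(z), z)


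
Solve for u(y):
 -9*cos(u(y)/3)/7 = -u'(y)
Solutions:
 -9*y/7 - 3*log(sin(u(y)/3) - 1)/2 + 3*log(sin(u(y)/3) + 1)/2 = C1
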